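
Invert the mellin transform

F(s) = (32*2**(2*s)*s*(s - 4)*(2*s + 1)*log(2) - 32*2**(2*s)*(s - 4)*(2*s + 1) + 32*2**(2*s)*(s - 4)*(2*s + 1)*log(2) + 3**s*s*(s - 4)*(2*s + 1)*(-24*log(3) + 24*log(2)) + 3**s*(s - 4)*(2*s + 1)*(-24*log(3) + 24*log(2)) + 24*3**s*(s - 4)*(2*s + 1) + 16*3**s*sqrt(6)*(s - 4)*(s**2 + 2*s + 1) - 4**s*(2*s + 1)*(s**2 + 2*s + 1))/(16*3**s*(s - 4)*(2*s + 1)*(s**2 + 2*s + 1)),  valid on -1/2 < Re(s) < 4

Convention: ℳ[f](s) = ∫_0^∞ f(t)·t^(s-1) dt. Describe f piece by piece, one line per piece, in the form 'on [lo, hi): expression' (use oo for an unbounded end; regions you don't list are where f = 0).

invert the common scale on t to get sqrt(t) on [0, 3/2); t*log(t) on [3/2, 2); t**(-4) on [2, ∞)
integrate the 3 segments split at 1, 4/3, then add the results
over [0, 1), the kernel integral of sqrt(6)*sqrt(t)/2 enters the sum
[1, 4/3) adds the kernel integral of 3*t*log(3*t/2)/2
[4/3, ∞) adds the kernel integral of 16/(81*t**4)

on [0, 1): sqrt(6)*sqrt(t)/2
on [1, 4/3): 3*t*log(3*t/2)/2
on [4/3, oo): 16/(81*t**4)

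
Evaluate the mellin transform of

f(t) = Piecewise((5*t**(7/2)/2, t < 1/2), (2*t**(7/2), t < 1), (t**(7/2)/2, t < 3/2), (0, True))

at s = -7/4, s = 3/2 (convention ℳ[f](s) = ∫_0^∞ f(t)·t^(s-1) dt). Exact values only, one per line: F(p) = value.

F(-7/4) = 2**(1/4)/14 + 3*2**(1/4)*3**(3/4)/14 + 6/7
F(3/2) = 17/16

slice at 1/2, 1, transform all 3 pieces, and sum them
for t in [0, 1/2): the term is ∫ 5*t**(7/2)/2·t^(s-1)
over [1/2, 1), the kernel integral of 2*t**(7/2) enters the sum
∫ over [1, 3/2) of t**(7/2)/2·t^(s-1) joins the sum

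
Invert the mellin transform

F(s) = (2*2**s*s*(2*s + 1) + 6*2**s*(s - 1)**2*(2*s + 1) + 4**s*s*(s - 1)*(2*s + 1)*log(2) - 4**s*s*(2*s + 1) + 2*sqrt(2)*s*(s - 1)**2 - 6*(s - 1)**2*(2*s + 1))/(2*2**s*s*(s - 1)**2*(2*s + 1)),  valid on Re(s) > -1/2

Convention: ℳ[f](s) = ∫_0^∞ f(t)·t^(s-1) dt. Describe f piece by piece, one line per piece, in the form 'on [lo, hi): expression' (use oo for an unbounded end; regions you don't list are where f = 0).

on [0, 1/2): sqrt(t)
on [1/2, 1): 3
on [1, 2): log(t)/t

remove the shared t-power first: t**(3/2) on [0, 1/2); 3*t on [1/2, 1); log(t) on [1, 2)
split f at 1/2, 1: ℳ[f](s) collects 3 kernel integrals
segment [0, 1/2) carries sqrt(t); integrate it
between 1/2 and 1 the integrand is 3·t^(s-1)
for t in [1, 2): the term is ∫ log(t)/t·t^(s-1)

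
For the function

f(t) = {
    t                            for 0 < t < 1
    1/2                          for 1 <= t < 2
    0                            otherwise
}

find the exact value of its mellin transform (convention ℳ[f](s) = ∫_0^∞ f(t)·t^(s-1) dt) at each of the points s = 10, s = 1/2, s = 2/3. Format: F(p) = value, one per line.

F(10) = 11273/220
F(1/2) = -1/3 + sqrt(2)
F(2/3) = -3/20 + 3*2**(2/3)/4

slice at 1, transform all 2 pieces, and sum them
on [0, 1): add ∫ t·t^(s-1) dt
the [1, 2) slice contributes ∫ 1/2·t^(s-1) dt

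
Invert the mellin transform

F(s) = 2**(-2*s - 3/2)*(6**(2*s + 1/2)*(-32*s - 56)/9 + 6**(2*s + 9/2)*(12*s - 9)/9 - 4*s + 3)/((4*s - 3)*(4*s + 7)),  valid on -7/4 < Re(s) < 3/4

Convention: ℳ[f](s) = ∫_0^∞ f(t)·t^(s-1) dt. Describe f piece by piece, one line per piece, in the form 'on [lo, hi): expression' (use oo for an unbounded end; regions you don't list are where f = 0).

on [0, 1/4): t**(7/4)
on [1/4, 9): 2*t**(7/4)
on [9, oo): t**(-3/4)

remove the power substitution first: t**(7/2) on [0, 1/2); 2*t**(7/2) on [1/2, 3); t**(-3/2) on [3, ∞)
the shared t-power comes off first: t**(3/2) on [0, 1/2); 2*t**(3/2) on [1/2, 3); t**(-7/2) on [3, ∞)
reversing the shared t-power: t on [0, 1/2); 2*t on [1/2, 3); t**(-4) on [3, ∞)
breakpoints 1/4, 9: one integral from each of the 3 segments
segment 0 to 1/4 holds t**(7/4); add its integral
∫ 2*t**(7/4)·t^(s-1) over [1/4, 9)
on [9, ∞) integrate f = t**(-3/4) against the kernel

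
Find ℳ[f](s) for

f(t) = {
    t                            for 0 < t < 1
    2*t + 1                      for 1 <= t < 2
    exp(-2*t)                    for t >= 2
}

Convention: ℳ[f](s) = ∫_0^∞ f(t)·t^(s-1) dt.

breakpoints 1, 2: one integral from each of the 3 segments
on [0, 1) integrate f = t against the kernel
segment 1 to 2 holds (2*t + 1); add its integral
on [2, ∞) integrate f = exp(-2*t) against the kernel

(2**s*s*(s + 1)*uppergamma(s, 4) - 2*4**s*s - 4**s + 5*8**s*s + 8**s)/(4**s*s*(s + 1))
  Re(s) > -1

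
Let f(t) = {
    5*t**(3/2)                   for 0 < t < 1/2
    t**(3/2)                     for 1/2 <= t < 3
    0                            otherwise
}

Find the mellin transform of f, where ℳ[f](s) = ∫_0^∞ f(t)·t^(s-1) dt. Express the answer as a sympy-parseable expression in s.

2*(2**(1/2 - s) + 3**(s + 3/2))/(2*s + 3)
  Re(s) > -3/2

treat the 2 regions marked off by 1/2 separately and sum
between 0 and 1/2 the integrand is 5*t**(3/2)·t^(s-1)
between 1/2 and 3 the integrand is t**(3/2)·t^(s-1)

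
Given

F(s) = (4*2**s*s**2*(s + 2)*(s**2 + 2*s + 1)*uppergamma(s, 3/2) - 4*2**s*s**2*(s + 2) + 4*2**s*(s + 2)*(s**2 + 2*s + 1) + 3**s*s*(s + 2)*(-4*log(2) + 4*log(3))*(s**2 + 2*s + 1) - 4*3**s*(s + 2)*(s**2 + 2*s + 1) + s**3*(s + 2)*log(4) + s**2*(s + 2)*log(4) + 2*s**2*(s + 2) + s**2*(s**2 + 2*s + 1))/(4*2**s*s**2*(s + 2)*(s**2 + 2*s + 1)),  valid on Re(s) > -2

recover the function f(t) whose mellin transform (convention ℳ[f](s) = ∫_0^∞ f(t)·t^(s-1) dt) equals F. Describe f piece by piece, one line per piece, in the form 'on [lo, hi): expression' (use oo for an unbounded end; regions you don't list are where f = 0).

on [0, 1/2): t**2
on [1/2, 1): t*log(t)
on [1, 3/2): log(t)
on [3/2, oo): exp(-t)

breakpoints 1/2, 1, 3/2: one integral from each of the 4 segments
the [0, 1/2) slice contributes ∫ t**2·t^(s-1) dt
the [1/2, 1) slice contributes ∫ t*log(t)·t^(s-1) dt
between 1 and 3/2 the integrand is log(t)·t^(s-1)
segment 3/2 to ∞ holds exp(-t); add its integral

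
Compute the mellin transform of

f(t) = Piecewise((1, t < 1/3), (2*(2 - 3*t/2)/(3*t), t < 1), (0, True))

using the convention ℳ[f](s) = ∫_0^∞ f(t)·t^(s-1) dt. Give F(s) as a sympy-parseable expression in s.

strip the common scale on t: 1 on [0, 1/2); (2 - t)/t on [1/2, 3/2)
back out the shared t-power: t on [0, 1/2); 2 - t on [1/2, 3/2)
along the cuts 1/3, ℳ[f](s) splits into 2 integrals
∫ 1·t^(s-1) over [0, 1/3)
piece [1/3, 1): integrate 2*(2 - 3*t/2)/(3*t) against the kernel

(3**s*s + 3*3**s - 6*s - 6)/(3*3**s*s*(s - 1))
  Re(s) > 0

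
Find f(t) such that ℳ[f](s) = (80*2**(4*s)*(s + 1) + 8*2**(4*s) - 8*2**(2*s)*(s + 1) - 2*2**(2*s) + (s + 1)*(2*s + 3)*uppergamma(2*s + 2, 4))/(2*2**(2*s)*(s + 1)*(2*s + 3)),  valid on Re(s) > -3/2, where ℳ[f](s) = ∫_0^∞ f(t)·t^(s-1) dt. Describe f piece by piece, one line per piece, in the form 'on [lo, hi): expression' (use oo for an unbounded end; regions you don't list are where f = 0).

on [0, 1): t**(3/2)
on [1, 4): t*(2*sqrt(t) + 1)
on [4, oo): t*exp(-2*sqrt(t))

reversing the shared t-power: sqrt(t) on [0, 1); 2*sqrt(t) + 1 on [1, 4); exp(-2*sqrt(t)) on [4, ∞)
peel off the power substitution: t on [0, 1); 2*t + 1 on [1, 2); exp(-2*t) on [2, ∞)
along the cuts 1, 4, ℳ[f](s) splits into 3 integrals
∫ t**(3/2)·t^(s-1) over [0, 1)
for t in [1, 4): the term is ∫ t*(2*sqrt(t) + 1)·t^(s-1)
piece [4, ∞): integrate t*exp(-2*sqrt(t)) against the kernel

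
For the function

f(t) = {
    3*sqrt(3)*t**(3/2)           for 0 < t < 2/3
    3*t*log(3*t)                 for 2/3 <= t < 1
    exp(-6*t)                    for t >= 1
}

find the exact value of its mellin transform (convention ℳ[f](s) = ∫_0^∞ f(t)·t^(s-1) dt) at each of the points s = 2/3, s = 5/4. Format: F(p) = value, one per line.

the common scale on t comes off first: t**(3/2) on [0, 2); t*log(t) on [2, 3); exp(-2*t) on [3, ∞)
linearity at 2/3, 1 turns ℳ[f](s) into 3 summed integrals
[0, 2/3) adds the kernel integral of 3*sqrt(3)*t**(3/2)
segment [2/3, 1) carries 3*t*log(3*t); integrate it
∫ over [1, ∞) of exp(-6*t)·t^(s-1) joins the sum

F(2/3) = -27/25 - 2*12**(1/3)*log(2)/5 + 6**(1/3)*uppergamma(2/3, 6)/6 + 6*12**(1/3)/25 + 8*2**(1/6)*3**(1/3)/13 + 9*log(3)/5
F(5/4) = -16/27 - 16*2**(1/4)*3**(3/4)*log(2)/81 + 6**(3/4)*uppergamma(5/4, 6)/36 + 64*2**(1/4)*3**(3/4)/729 + 16*6**(3/4)/99 + 4*log(3)/3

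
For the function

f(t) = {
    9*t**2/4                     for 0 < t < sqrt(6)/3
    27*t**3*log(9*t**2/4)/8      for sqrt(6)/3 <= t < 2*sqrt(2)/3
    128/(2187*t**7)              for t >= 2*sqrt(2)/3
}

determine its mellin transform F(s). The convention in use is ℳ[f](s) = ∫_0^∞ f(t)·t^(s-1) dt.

2**(s/2 - 7/2)*(32*2**s*(s - 7)*(s + 1)*(s + 2)*log(2) + 64*2**s*(s - 7)*(s + 2)*log(2) - 2**s*(s + 2)*(4*s + (s + 1)**2 + 8) - 2**(s + 6)*(s - 7)*(s + 2) + 3**(s/2 + 1/2)*(s - 7)*(s + 1)*(s + 2)*(-12*log(3) + 12*log(2)) + 3**(s/2 + 1/2)*(s - 7)*(s + 2)*(-24*log(3) + 24*log(2)) + 4*3**(s/2 + 1/2)*sqrt(6)*(s - 7)*(4*s + (s + 1)**2 + 8) + 8*3**(s/2 + 3/2)*(s - 7)*(s + 2))/(3**s*(s - 7)*(s + 2)*(4*s + (s + 1)**2 + 8))
  -2 < Re(s) < 7

remove the common scale on t first: t**2 on [0, sqrt(6)/2); t**3*log(t**2) on [sqrt(6)/2, sqrt(2)); t**(-7) on [sqrt(2), ∞)
reversing the power substitution: t on [0, 3/2); t**(3/2)*log(t) on [3/2, 2); t**(-7/2) on [2, ∞)
remove the shared t-power first: sqrt(t) on [0, 3/2); t*log(t) on [3/2, 2); t**(-4) on [2, ∞)
the 3 pieces separated at sqrt(6)/3, 2*sqrt(2)/3 each add one integral
on [0, sqrt(6)/3): add ∫ 9*t**2/4·t^(s-1) dt
for t in [sqrt(6)/3, 2*sqrt(2)/3): the term is ∫ 27*t**3*log(9*t**2/4)/8·t^(s-1)
on [2*sqrt(2)/3, ∞) integrate f = 128/(2187*t**7) against the kernel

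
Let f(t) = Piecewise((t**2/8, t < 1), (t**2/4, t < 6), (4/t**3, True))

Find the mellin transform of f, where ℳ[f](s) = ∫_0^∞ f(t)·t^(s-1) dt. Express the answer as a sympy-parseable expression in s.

the shared t-power comes off first: t**3/8 on [0, 1); t**3/4 on [1, 6); 4/t**2 on [6, ∞)
reversing the common scale on t: t**3 on [0, 1/2); 2*t**3 on [1/2, 3); t**(-2) on [3, ∞)
back out the shared t-power: t on [0, 1/2); 2*t on [1/2, 3); t**(-4) on [3, ∞)
integrate the 3 segments split at 1, 6, then add the results
for t in [0, 1): the term is ∫ t**2/8·t^(s-1)
segment [1, 6) carries t**2/4; integrate it
the [6, ∞) slice contributes ∫ 4/t**3·t^(s-1) dt

(1940*6**s*s - 5840*6**s - 27*s + 81)/(216*(s**2 - s - 6))
  -2 < Re(s) < 3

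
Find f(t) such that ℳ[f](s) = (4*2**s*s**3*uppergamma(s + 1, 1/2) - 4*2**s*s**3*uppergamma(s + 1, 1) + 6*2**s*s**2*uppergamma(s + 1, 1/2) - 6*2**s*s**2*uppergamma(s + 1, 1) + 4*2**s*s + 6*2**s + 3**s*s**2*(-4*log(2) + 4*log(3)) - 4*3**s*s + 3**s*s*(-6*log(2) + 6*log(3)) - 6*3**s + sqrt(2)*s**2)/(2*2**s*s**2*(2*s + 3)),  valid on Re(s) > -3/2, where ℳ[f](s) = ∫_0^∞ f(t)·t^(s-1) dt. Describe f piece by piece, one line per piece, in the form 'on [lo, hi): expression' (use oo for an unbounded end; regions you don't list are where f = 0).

invert the shared t-power to get t**(5/2) on [0, 1/2); t**2*exp(-t) on [1/2, 1); t*log(t) on [1, 3/2)
undo the shared t-power: sqrt(t) on [0, 1/2); exp(-t) on [1/2, 1); log(t)/t on [1, 3/2)
cuts at 1/2, 1: linearity sums the 3 kernel integrals
segment 0 to 1/2 holds t**(3/2); add its integral
for t in [1/2, 1): the term is ∫ t*exp(-t)·t^(s-1)
[1, 3/2) adds the kernel integral of log(t)

on [0, 1/2): t**(3/2)
on [1/2, 1): t*exp(-t)
on [1, 3/2): log(t)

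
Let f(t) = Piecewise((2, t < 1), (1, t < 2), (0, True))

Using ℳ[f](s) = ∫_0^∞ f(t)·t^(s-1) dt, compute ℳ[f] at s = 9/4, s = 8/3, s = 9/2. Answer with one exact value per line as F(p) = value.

F(9/4) = 4/9 + 16*2**(1/4)/9
F(8/3) = 3/8 + 3*2**(2/3)/2
F(9/2) = 2/9 + 32*sqrt(2)/9

the 2 pieces separated at 1 each add one integral
over [0, 1), the kernel integral of 2 enters the sum
the [1, 2) slice contributes ∫ 1·t^(s-1) dt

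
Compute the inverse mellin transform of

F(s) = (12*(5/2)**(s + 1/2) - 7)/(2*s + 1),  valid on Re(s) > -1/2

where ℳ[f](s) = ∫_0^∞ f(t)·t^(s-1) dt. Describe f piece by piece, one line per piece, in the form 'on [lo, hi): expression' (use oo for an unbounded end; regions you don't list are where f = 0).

on [0, 1): 5*sqrt(t)/2
on [1, 5/2): 6*sqrt(t)

f breaks at 1 into 2 integrals to sum
between 0 and 1 the integrand is 5*sqrt(t)/2·t^(s-1)
segment 1 to 5/2 holds 6*sqrt(t); add its integral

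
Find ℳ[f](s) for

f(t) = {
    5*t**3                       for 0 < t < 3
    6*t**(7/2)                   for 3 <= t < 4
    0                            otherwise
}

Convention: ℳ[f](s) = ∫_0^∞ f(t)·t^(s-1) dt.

3*(512*2**(2*s)*(s + 3) + 45*3**s*(2*s + 7) - 108*3**(s + 1/2)*(s + 3))/((s + 3)*(2*s + 7))
  Re(s) > -3

the 2 pieces separated at 3 each add one integral
the [0, 3) slice contributes ∫ 5*t**3·t^(s-1) dt
∫ over [3, 4) of 6*t**(7/2)·t^(s-1) joins the sum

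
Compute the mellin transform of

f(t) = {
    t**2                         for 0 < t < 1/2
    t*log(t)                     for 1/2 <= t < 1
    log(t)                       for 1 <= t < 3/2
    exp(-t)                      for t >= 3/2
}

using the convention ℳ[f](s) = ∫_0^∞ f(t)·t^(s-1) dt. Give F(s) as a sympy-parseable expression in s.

slice at 1/2, 1, 3/2, transform all 4 pieces, and sum them
on [0, 1/2): add ∫ t**2·t^(s-1) dt
segment 1/2 to 1 holds t*log(t); add its integral
segment 1 to 3/2 holds log(t); add its integral
[3/2, ∞) adds the kernel integral of exp(-t)

(4*2**s*s**2*(s + 2)*(s**2 + 2*s + 1)*uppergamma(s, 3/2) - 4*2**s*s**2*(s + 2) + 4*2**s*(s + 2)*(s**2 + 2*s + 1) + 3**s*s*(s + 2)*(-4*log(2) + 4*log(3))*(s**2 + 2*s + 1) - 4*3**s*(s + 2)*(s**2 + 2*s + 1) + s**3*(s + 2)*log(4) + s**2*(s + 2)*log(4) + 2*s**2*(s + 2) + s**2*(s**2 + 2*s + 1))/(4*2**s*s**2*(s + 2)*(s**2 + 2*s + 1))
  Re(s) > -2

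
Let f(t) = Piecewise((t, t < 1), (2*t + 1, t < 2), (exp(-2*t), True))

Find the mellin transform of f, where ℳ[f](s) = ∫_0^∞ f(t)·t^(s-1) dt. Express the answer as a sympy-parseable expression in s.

(2**s*s*(s + 1)*uppergamma(s, 4) - 2*4**s*s - 4**s + 5*8**s*s + 8**s)/(4**s*s*(s + 1))
  Re(s) > -1

cuts at 1, 2: linearity sums the 3 kernel integrals
the [0, 1) slice contributes ∫ t·t^(s-1) dt
segment 1 to 2 holds (2*t + 1); add its integral
on [2, ∞): add ∫ exp(-2*t)·t^(s-1) dt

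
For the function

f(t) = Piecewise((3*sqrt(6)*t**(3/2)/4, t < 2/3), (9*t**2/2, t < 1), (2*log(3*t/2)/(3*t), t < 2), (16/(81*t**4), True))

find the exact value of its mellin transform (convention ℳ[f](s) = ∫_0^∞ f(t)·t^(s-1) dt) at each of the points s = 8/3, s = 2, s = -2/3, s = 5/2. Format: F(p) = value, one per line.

F(8/3) = -299*2**(2/3)/675 - 2*log(3)/5 - 44*2**(2/3)*3**(1/3)/1575 + 2*log(2)/5 + 843/700 + 4*2**(2/3)*log(3)/5
F(2) = 1759/4536 + log(6**(2/3))
F(-2/3) = -3*2**(1/3)*3**(2/3)/20 - 2*log(2)/5 - 2**(1/3)*log(3)/10 - 1109*2**(1/3)/18900 + 2*log(3)/5 + 723/200
F(5/2) = -136*sqrt(2)/243 - 4*log(3)/9 - 7*sqrt(6)/243 + 4*log(2)/9 + 35/27 + 8*sqrt(2)*log(3)/9

invert the common scale on t to get t**(3/2) on [0, 1); 2*t**2 on [1, 3/2); log(t)/t on [3/2, 3); …
the 4 pieces separated at 2/3, 1, 2 each add one integral
between 0 and 2/3 the integrand is 3*sqrt(6)*t**(3/2)/4·t^(s-1)
[2/3, 1) adds the kernel integral of 9*t**2/2
for t in [1, 2): the term is ∫ 2*log(3*t/2)/(3*t)·t^(s-1)
∫ over [2, ∞) of 16/(81*t**4)·t^(s-1) joins the sum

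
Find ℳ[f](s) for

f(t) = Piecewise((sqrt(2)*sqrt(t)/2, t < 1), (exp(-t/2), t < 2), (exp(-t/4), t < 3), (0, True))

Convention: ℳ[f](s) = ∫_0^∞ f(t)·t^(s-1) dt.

(2**s*(2*s + 1)*uppergamma(s, 1/2) - 2**s*(2*s + 1)*uppergamma(s, 1) + 4**s*(2*s + 1)*uppergamma(s, 1/2) - 4**s*(2*s + 1)*uppergamma(s, 3/4) + sqrt(2))/(2*s + 1)
  Re(s) > -1/2

peel off the common scale on t: sqrt(t) on [0, 1/2); exp(-t) on [1/2, 1); exp(-t/2) on [1, 3/2)
breakpoints 1, 2: one integral from each of the 3 segments
segment 0 to 1 holds sqrt(2)*sqrt(t)/2; add its integral
segment 1 to 2 holds exp(-t/2); add its integral
segment [2, 3) carries exp(-t/4); integrate it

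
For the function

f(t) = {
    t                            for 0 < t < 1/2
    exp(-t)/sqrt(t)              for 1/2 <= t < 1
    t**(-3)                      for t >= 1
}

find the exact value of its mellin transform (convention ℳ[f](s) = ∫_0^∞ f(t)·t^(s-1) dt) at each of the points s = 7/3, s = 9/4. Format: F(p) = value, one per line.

remove the shared t-power first: sqrt(t) on [0, 1/2); exp(-t)/t on [1/2, 1); t**(-7/2) on [1, ∞)
strip the shared t-power: t**(3/2) on [0, 1/2); exp(-t) on [1/2, 1); t**(-5/2) on [1, ∞)
linearity at 1/2, 1 turns ℳ[f](s) into 3 summed integrals
for t in [0, 1/2): the term is ∫ t·t^(s-1)
[1/2, 1) adds the kernel integral of exp(-t)/sqrt(t)
the [1, ∞) slice contributes ∫ t**(-3)·t^(s-1) dt

F(7/3) = -uppergamma(11/6, 1) + 3*2**(2/3)/160 + uppergamma(11/6, 1/2) + 3/2
F(9/4) = -uppergamma(7/4, 1) + 2**(3/4)/52 + uppergamma(7/4, 1/2) + 4/3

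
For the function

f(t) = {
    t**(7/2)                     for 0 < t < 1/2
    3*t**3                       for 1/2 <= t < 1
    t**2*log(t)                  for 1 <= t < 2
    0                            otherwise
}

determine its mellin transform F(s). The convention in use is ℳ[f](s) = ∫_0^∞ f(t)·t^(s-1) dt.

invert the power substitution to get t**(7/4) on [0, 1/4); 3*t**(3/2) on [1/4, 1); t*log(sqrt(t)) on [1, 4)
peel off the shared t-power: t**(3/4) on [0, 1/4); 3*sqrt(t) on [1/4, 1); log(sqrt(t)) on [1, 4)
invert the power substitution to get t**(3/2) on [0, 1/2); 3*t on [1/2, 1); log(t) on [1, 2)
f breaks at 1/2, 1 into 3 integrals to sum
for t in [0, 1/2): the term is ∫ t**(7/2)·t^(s-1)
on [1/2, 1) integrate f = 3*t**3 against the kernel
[1, 2) adds the kernel integral of t**2*log(t)

(-32*2**(2*s)*(s + 3)*(2*s + 7) + 24*2**s*(s + 2)**2*(2*s + 7) + 8*2**s*(s + 3)*(2*s + 7) + 32*4**s*(s + 2)*(s + 3)*(2*s + 7)*log(2) + sqrt(2)*(s + 2)**2*(s + 3) - 3*(s + 2)**2*(2*s + 7))/(8*2**s*(s + 2)**2*(s + 3)*(2*s + 7))
  Re(s) > -7/2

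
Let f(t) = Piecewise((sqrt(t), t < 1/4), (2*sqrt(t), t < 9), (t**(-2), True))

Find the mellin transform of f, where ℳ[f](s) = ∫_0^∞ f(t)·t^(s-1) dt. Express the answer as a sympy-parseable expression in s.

(-36**s*(2*s + 1) + 972*6**(2*s)*(s - 2) - 81*s + 162)/(81*4**s*(s - 2)*(2*s + 1))
  -1/2 < Re(s) < 2

back out the power substitution: t on [0, 1/2); 2*t on [1/2, 3); t**(-4) on [3, ∞)
summing 3 kernel integrals split by 1/4, 9 yields ℳ[f](s)
segment 0 to 1/4 holds sqrt(t); add its integral
segment [1/4, 9) carries 2*sqrt(t); integrate it
for t in [9, ∞): the term is ∫ t**(-2)·t^(s-1)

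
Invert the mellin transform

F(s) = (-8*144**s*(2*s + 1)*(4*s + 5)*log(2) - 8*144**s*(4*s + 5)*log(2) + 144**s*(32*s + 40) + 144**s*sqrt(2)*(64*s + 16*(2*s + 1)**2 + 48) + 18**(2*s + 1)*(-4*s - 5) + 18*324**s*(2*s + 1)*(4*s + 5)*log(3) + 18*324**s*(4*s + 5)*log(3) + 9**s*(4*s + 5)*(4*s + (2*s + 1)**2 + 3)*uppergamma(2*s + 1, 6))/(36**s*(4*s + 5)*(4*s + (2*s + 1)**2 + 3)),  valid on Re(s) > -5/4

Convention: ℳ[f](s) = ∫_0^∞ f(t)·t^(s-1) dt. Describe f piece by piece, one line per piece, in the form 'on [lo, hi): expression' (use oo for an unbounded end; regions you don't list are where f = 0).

strip the power substitution: t**(5/2) on [0, 2); t**2*log(t) on [2, 3); t*exp(-2*t) on [3, ∞)
invert the shared t-power to get t**(3/2) on [0, 2); t*log(t) on [2, 3); exp(-2*t) on [3, ∞)
slice at 4, 9, transform all 3 pieces, and sum them
the [0, 4) slice contributes ∫ t**(5/4)·t^(s-1) dt
[4, 9) adds the kernel integral of t*log(sqrt(t))
∫ over [9, ∞) of sqrt(t)*exp(-2*sqrt(t))·t^(s-1) joins the sum

on [0, 4): t**(5/4)
on [4, 9): t*log(sqrt(t))
on [9, oo): sqrt(t)*exp(-2*sqrt(t))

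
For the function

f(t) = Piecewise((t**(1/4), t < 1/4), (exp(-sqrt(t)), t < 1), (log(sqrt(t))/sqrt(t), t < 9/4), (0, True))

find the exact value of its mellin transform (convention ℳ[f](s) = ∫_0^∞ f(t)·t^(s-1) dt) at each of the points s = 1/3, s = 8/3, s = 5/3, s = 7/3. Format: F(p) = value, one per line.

strip the power substitution: sqrt(t) on [0, 1/2); exp(-t) on [1/2, 1); log(t)/t on [1, 3/2)
summing 3 kernel integrals split by 1/4, 1 yields ℳ[f](s)
between 0 and 1/4 the integrand is t**(1/4)·t^(s-1)
segment [1/4, 1) carries exp(-sqrt(t)); integrate it
segment [1, 9/4) carries log(sqrt(t))/sqrt(t); integrate it

F(1/3) = -6*2**(1/3)*3**(2/3) + log(2**(2*2**(1/3)*3**(2/3))/3**(2*2**(1/3)*3**(2/3))) - 2*uppergamma(2/3, 1) + 3*2**(5/6)/7 + 2*uppergamma(2/3, 1/2) + 18
F(8/3) = -2*uppergamma(16/3, 1) - 729*2**(2/3)*3**(1/3)/2704 + 3*2**(1/6)/560 + 18/169 + log(3**(243*2**(2/3)*3**(1/3)/208)/2**(243*2**(2/3)*3**(1/3)/208)) + 2*uppergamma(16/3, 1/2)
F(5/3) = -2*uppergamma(10/3, 1) - 81*2**(2/3)*3**(1/3)/196 + 3*2**(1/6)/92 + 18/49 + log(3**(27*2**(2/3)*3**(1/3)/28)/2**(27*2**(2/3)*3**(1/3)/28)) + 2*uppergamma(10/3, 1/2)
F(7/3) = -2*uppergamma(14/3, 1) - 243*2**(1/3)*3**(2/3)/968 + 3*2**(5/6)/496 + 18/121 + log(3**(81*2**(1/3)*3**(2/3)/88)/2**(81*2**(1/3)*3**(2/3)/88)) + 2*uppergamma(14/3, 1/2)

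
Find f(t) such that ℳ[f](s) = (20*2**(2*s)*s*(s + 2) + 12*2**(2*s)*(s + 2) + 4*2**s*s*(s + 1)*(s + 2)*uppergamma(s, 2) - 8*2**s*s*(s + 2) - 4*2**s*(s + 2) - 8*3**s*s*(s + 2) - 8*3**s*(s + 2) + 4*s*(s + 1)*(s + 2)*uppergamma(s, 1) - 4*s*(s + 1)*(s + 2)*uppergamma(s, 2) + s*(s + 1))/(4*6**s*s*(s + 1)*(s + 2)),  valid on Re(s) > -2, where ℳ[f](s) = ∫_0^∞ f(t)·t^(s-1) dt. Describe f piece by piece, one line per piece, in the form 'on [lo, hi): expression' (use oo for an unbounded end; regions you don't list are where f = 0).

on [0, 1/6): 9*t**2
on [1/6, 1/3): exp(-6*t)
on [1/3, 1/2): 3*t + 1
on [1/2, 2/3): 3*t + 3
on [2/3, oo): exp(-3*t)

back out the common scale on t: t**2 on [0, 1/2); exp(-2*t) on [1/2, 1); t + 1 on [1, 3/2); …
summing 5 kernel integrals split by 1/6, 1/3, 1/2, 2/3 yields ℳ[f](s)
∫ 9*t**2·t^(s-1) over [0, 1/6)
the [1/6, 1/3) slice contributes ∫ exp(-6*t)·t^(s-1) dt
the [1/3, 1/2) slice contributes ∫ (3*t + 1)·t^(s-1) dt
piece [1/2, 2/3): integrate (3*t + 3) against the kernel
on [2/3, ∞) integrate f = exp(-3*t) against the kernel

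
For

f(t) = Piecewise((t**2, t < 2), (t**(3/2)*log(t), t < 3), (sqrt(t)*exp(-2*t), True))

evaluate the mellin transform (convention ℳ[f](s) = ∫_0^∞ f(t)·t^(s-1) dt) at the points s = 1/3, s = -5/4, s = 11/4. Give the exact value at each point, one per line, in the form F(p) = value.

F(1/3) = -108*3**(5/6)/121 - 12*2**(5/6)*log(2)/11 + 2**(1/6)*uppergamma(5/6, 6)/2 + 72*2**(5/6)/121 + 12*2**(1/3)/7 + 18*3**(5/6)*log(3)/11
F(-5/4) = -16*3**(1/4) + 2**(3/4)*uppergamma(-3/4, 6) + 4*2**(3/4)/3 + log(3**(4*3**(1/4))/2**(4*2**(1/4))) + 16*2**(1/4)
F(11/4) = -1296*3**(1/4)/289 - 64*2**(1/4)*log(2)/17 + 2**(3/4)*uppergamma(13/4, 6)/16 + 256*2**(1/4)/289 + 64*2**(3/4)/19 + 324*3**(1/4)*log(3)/17

invert the shared t-power to get t**(3/2) on [0, 2); t*log(t) on [2, 3); exp(-2*t) on [3, ∞)
integrate the 3 segments split at 2, 3, then add the results
segment 0 to 2 holds t**2; add its integral
the [2, 3) slice contributes ∫ t**(3/2)*log(t)·t^(s-1) dt
[3, ∞) adds the kernel integral of sqrt(t)*exp(-2*t)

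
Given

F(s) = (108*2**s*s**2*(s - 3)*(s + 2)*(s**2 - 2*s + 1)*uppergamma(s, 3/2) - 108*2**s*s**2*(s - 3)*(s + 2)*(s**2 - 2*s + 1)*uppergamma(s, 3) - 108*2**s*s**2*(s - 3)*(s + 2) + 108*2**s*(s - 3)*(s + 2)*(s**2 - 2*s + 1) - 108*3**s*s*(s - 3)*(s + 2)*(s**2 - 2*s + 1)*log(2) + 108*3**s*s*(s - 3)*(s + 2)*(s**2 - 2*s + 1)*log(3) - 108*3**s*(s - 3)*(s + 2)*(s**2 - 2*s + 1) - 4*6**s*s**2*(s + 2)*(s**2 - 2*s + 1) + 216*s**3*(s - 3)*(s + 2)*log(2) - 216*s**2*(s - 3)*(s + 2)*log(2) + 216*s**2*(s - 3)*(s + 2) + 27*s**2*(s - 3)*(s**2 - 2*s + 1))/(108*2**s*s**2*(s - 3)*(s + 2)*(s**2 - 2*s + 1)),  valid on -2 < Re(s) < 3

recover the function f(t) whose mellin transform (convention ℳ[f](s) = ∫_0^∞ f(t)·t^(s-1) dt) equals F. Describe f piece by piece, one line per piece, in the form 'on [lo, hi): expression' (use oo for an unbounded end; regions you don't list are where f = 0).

on [0, 1/2): t**2
on [1/2, 1): log(t)/t
on [1, 3/2): log(t)
on [3/2, 3): exp(-t)
on [3, oo): t**(-3)

decompose at 1/2, 1, 3/2, 3; ℳ[f](s) sums the 5 pieces' integrals
for t in [0, 1/2): the term is ∫ t**2·t^(s-1)
∫ log(t)/t·t^(s-1) over [1/2, 1)
on [1, 3/2): add ∫ log(t)·t^(s-1) dt
on [3/2, 3): add ∫ exp(-t)·t^(s-1) dt
∫ t**(-3)·t^(s-1) over [3, ∞)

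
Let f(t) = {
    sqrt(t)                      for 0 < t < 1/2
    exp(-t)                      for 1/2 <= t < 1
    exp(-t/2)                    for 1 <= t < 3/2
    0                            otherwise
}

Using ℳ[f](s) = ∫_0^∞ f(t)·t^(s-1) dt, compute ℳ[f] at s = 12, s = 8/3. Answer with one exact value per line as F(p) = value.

f breaks at 1/2, 1 into 3 integrals to sum
the [0, 1/2) slice contributes ∫ sqrt(t)·t^(s-1) dt
segment 1/2 to 1 holds exp(-t); add its integral
the [1, 3/2) slice contributes ∫ exp(-t/2)·t^(s-1) dt

F(12) = -354434904271143*exp(-3/4)/1024 - 108505112*exp(-1) + sqrt(2)/102400 + 552203144321471*exp(-1/2)/2048
F(8/3) = -4*2**(2/3)*uppergamma(8/3, 3/4) - uppergamma(8/3, 1) + 3*2**(5/6)/152 + uppergamma(8/3, 1/2) + 4*2**(2/3)*uppergamma(8/3, 1/2)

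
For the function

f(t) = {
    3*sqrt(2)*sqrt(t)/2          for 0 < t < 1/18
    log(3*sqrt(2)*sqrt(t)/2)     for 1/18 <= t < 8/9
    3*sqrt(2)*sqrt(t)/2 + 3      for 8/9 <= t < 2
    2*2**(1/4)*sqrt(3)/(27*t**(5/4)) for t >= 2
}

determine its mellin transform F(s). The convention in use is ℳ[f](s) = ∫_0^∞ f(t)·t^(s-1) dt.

(-1080*2**(4*s)*s**2*(4*s - 5) + 108*2**(4*s)*s*(2*s + 1)*(4*s - 5)*log(2) - 324*2**(4*s)*s*(4*s - 5) - 54*2**(4*s)*(2*s + 1)*(4*s - 5) - 16*sqrt(3)*6**(2*s)*s**2*(2*s + 1) + 1296*6**(2*s)*s**2*(4*s - 5) + 324*6**(2*s)*s*(4*s - 5) + 108*s**2*(4*s - 5) + 108*s*(2*s + 1)*(4*s - 5)*log(2) + (4*s - 5)*(108*s + 54))/(108*2**(2*s)*(9/2)**s*s**2*(2*s + 1)*(4*s - 5))
  -1/2 < Re(s) < 5/4

undo the common scale on t: sqrt(6)*sqrt(t)/2 on [0, 1/6); log(sqrt(6)*sqrt(t)/2) on [1/6, 8/3); sqrt(6)*sqrt(t)/2 + 3 on [8/3, 6); …
peel off the common scale on t: sqrt(t) on [0, 1/4); log(sqrt(t)) on [1/4, 4); sqrt(t) + 3 on [4, 9); …
strip the power substitution: t on [0, 1/2); log(t) on [1/2, 2); t + 3 on [2, 3); …
integrate the 4 segments split at 1/18, 8/9, 2, then add the results
segment 0 to 1/18 holds 3*sqrt(2)*sqrt(t)/2; add its integral
on [1/18, 8/9): add ∫ log(3*sqrt(2)*sqrt(t)/2)·t^(s-1) dt
over [8/9, 2), the kernel integral of (3*sqrt(2)*sqrt(t)/2 + 3) enters the sum
∫ over [2, ∞) of 2*2**(1/4)*sqrt(3)/(27*t**(5/4))·t^(s-1) joins the sum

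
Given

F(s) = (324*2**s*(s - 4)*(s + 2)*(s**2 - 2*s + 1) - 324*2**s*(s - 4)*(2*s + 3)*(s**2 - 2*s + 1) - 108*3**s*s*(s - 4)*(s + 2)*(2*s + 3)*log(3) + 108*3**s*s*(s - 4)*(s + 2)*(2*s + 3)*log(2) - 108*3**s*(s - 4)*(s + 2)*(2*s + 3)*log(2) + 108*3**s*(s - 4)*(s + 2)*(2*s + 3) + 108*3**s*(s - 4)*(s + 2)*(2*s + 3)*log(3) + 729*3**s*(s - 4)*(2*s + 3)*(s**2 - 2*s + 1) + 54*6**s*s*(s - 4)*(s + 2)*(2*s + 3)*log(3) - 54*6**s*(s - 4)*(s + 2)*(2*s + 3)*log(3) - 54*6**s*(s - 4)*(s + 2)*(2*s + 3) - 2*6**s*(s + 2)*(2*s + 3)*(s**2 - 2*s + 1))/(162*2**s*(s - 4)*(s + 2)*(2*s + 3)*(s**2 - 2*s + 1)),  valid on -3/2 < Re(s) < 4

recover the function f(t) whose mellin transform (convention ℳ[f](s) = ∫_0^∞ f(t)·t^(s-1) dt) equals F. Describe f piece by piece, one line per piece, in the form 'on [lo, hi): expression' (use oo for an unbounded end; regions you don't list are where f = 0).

on [0, 1): t**(3/2)
on [1, 3/2): 2*t**2
on [3/2, 3): log(t)/t
on [3, oo): t**(-4)

breakpoints 1, 3/2, 3: one integral from each of the 4 segments
between 0 and 1 the integrand is t**(3/2)·t^(s-1)
between 1 and 3/2 the integrand is 2*t**2·t^(s-1)
for t in [3/2, 3): the term is ∫ log(t)/t·t^(s-1)
on [3, ∞): add ∫ t**(-4)·t^(s-1) dt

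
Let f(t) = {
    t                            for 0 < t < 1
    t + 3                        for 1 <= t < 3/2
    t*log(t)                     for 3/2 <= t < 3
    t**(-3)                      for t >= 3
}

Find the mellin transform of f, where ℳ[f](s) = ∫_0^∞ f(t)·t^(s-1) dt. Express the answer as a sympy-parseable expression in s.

(-162*2**s*s*(s - 3)*(s**2 + 2*s + 1) - 162*2**s*(s - 3)*(s**2 + 2*s + 1) - 81*3**s*s**2*(s - 3)*(s + 1)*log(3) + 81*3**s*s**2*(s - 3)*(s + 1)*log(2) - 81*3**s*s*(s - 3)*(s + 1)*log(3) + 81*3**s*s*(s - 3)*(s + 1)*log(2) + 81*3**s*s*(s - 3)*(s + 1) + 243*3**s*s*(s - 3)*(s**2 + 2*s + 1) + 162*3**s*(s - 3)*(s**2 + 2*s + 1) + 162*6**s*s**2*(s - 3)*(s + 1)*log(3) - 162*6**s*s*(s - 3)*(s + 1) + 162*6**s*s*(s - 3)*(s + 1)*log(3) - 2*6**s*s*(s + 1)*(s**2 + 2*s + 1))/(54*2**s*s*(s - 3)*(s + 1)*(s**2 + 2*s + 1))
  -1 < Re(s) < 3

the 4 pieces separated at 1, 3/2, 3 each add one integral
on [0, 1): add ∫ t·t^(s-1) dt
for t in [1, 3/2): the term is ∫ (t + 3)·t^(s-1)
between 3/2 and 3 the integrand is t*log(t)·t^(s-1)
∫ t**(-3)·t^(s-1) over [3, ∞)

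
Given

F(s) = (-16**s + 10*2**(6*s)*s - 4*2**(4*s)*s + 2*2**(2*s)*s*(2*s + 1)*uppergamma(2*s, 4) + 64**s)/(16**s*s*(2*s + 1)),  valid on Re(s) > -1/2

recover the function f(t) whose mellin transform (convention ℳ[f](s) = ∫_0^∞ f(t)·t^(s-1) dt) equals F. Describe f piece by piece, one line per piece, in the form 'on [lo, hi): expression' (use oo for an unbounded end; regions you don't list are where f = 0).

on [0, 1): sqrt(t)
on [1, 4): 2*sqrt(t) + 1
on [4, oo): exp(-2*sqrt(t))

back out the power substitution: t on [0, 1); 2*t + 1 on [1, 2); exp(-2*t) on [2, ∞)
decompose at 1, 4; ℳ[f](s) sums the 3 pieces' integrals
∫ sqrt(t)·t^(s-1) over [0, 1)
for t in [1, 4): the term is ∫ (2*sqrt(t) + 1)·t^(s-1)
piece [4, ∞): integrate exp(-2*sqrt(t)) against the kernel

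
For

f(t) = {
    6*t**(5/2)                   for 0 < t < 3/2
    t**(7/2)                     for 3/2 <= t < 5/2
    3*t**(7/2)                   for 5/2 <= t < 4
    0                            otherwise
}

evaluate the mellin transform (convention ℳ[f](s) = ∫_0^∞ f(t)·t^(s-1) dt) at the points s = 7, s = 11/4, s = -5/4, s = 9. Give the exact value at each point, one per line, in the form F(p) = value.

F(7) = -9765625*sqrt(10)/10752 + 1279395*sqrt(6)/136192 + 4194304/7
F(11/4) = -625*2**(3/4)*5**(1/4)/16 + 19197*2**(3/4)*3**(1/4)/5600 + 49152*sqrt(2)/25
F(-5/4) = -25*2**(3/4)*5**(1/4)/9 + 31*2**(3/4)*3**(1/4)/10 + 64*sqrt(2)/3
F(9) = -9765625*sqrt(10)/2048 + 40920957*sqrt(6)/2355200 + 201326592/25

summing 3 kernel integrals split by 3/2, 5/2 yields ℳ[f](s)
on [0, 3/2): add ∫ 6*t**(5/2)·t^(s-1) dt
on [3/2, 5/2) integrate f = t**(7/2) against the kernel
segment 5/2 to 4 holds 3*t**(7/2); add its integral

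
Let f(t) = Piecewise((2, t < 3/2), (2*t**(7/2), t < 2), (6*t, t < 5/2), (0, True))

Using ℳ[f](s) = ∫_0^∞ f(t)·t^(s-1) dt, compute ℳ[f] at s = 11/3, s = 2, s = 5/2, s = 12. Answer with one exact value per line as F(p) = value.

F(11/3) = -144*2**(2/3)/7 - 6561*2**(5/6)*3**(1/6)/2752 + 81*2**(1/3)*3**(2/3)/88 + 1536*2**(1/6)/43 + 5625*2**(1/3)*5**(2/3)/224
F(2) = -243*sqrt(6)/176 + 128*sqrt(2)/11 + 35/2
F(5/2) = -96*sqrt(2)/7 + 9*sqrt(6)/10 + 3367/192 + 375*sqrt(10)/28
F(12) = -14348907*sqrt(6)/507904 + 131072*sqrt(2)/31 + 6923868477/106496

split f at 3/2, 2: ℳ[f](s) collects 3 kernel integrals
segment [0, 3/2) carries 2; integrate it
∫ 2*t**(7/2)·t^(s-1) over [3/2, 2)
for t in [2, 5/2): the term is ∫ 6*t·t^(s-1)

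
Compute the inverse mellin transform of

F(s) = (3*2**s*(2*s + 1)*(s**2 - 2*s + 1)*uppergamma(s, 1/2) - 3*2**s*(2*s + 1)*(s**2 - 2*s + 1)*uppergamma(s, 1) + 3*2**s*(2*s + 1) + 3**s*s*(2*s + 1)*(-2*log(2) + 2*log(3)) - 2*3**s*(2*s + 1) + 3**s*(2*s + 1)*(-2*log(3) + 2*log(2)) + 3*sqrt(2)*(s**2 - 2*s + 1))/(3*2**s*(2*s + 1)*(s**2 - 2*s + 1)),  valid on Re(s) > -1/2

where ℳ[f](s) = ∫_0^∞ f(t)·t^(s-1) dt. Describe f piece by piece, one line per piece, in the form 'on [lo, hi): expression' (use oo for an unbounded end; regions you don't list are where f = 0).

on [0, 1/2): sqrt(t)
on [1/2, 1): exp(-t)
on [1, 3/2): log(t)/t

linearity at 1/2, 1 turns ℳ[f](s) into 3 summed integrals
piece [0, 1/2): integrate sqrt(t) against the kernel
between 1/2 and 1 the integrand is exp(-t)·t^(s-1)
segment [1, 3/2) carries log(t)/t; integrate it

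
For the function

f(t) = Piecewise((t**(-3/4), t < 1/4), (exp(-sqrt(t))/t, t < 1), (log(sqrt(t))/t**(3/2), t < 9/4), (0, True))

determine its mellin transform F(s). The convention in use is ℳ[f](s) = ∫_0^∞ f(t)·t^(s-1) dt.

2**(1 - 2*s)*(4**s*(4*s - 3)*(-4*s + 4*(s - 1)**2 + 5)*uppergamma(2*s - 2, 1/2) - 4**s*(4*s - 3)*(-4*s + 4*(s - 1)**2 + 5)*uppergamma(2*s - 2, 1) + 4**s*(108*s - 81)/27 + 9**s*(24 - 32*s)/27 + 9**s*(s - 1)*(4*s - 3)*(-16*log(2) + 16*log(3))/27 + 9**s*(4*s - 3)*(-8*log(3) + 8*log(2))/27 + sqrt(2)*(-432*s + 432*(s - 1)**2 + 540)/27)/((4*s - 3)*(-4*s + 4*(s - 1)**2 + 5))
  Re(s) > 3/4

peel off the power substitution: t**(-3/2) on [0, 1/2); exp(-t)/t**2 on [1/2, 1); log(t)/t**3 on [1, 3/2)
strip the shared t-power: 1/sqrt(t) on [0, 1/2); exp(-t)/t on [1/2, 1); log(t)/t**2 on [1, 3/2)
remove the shared t-power first: sqrt(t) on [0, 1/2); exp(-t) on [1/2, 1); log(t)/t on [1, 3/2)
summing 3 kernel integrals split by 1/4, 1 yields ℳ[f](s)
between 0 and 1/4 the integrand is t**(-3/4)·t^(s-1)
on [1/4, 1) integrate f = exp(-sqrt(t))/t against the kernel
on [1, 9/4) integrate f = log(sqrt(t))/t**(3/2) against the kernel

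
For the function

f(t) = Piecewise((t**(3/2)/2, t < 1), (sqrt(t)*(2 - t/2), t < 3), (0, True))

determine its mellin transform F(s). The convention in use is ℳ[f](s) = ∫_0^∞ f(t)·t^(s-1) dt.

the shared t-power comes off first: t/2 on [0, 1); 2 - t/2 on [1, 3)
strip the common scale on t: t on [0, 1/2); 2 - t on [1/2, 3/2)
summing 2 kernel integrals split by 1 yields ℳ[f](s)
between 0 and 1 the integrand is t**(3/2)/2·t^(s-1)
on [1, 3) integrate f = sqrt(t)*(2 - t/2) against the kernel

(3**(s + 1/2)*(2*s + 1) + 8*3**(s + 1/2) - 4*s - 10)/((2*s + 1)*(2*s + 3))
  Re(s) > -3/2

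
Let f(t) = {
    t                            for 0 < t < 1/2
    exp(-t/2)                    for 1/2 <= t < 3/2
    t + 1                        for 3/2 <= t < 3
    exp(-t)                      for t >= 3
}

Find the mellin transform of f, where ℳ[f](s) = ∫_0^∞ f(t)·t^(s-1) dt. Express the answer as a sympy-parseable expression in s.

cuts at 1/2, 3/2, 3: linearity sums the 4 kernel integrals
the [0, 1/2) slice contributes ∫ t·t^(s-1) dt
over [1/2, 3/2), the kernel integral of exp(-t/2) enters the sum
segment [3/2, 3) carries (t + 1); integrate it
on [3, ∞): add ∫ exp(-t)·t^(s-1) dt

(2*2**s*s*(s + 1)*uppergamma(s, 3) - 5*3**s*s - 2*3**s + 2*4**s*s*(s + 1)*uppergamma(s, 1/4) - 2*4**s*s*(s + 1)*uppergamma(s, 3/4) + 8*6**s*s + 2*6**s + s)/(2*2**s*s*(s + 1))
  Re(s) > -1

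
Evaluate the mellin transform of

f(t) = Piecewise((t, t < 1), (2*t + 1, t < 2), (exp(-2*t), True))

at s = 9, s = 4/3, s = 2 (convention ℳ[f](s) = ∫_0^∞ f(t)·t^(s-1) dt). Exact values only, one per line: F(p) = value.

F(9) = 16831*exp(-4)/4 + 23533/90
F(4/3) = -33/28 + 2**(2/3)*uppergamma(4/3, 4)/4 + 69*2**(1/3)/14
F(2) = 5*exp(-4)/4 + 13/2

slice at 1, 2, transform all 3 pieces, and sum them
piece [0, 1): integrate t against the kernel
on [1, 2): add ∫ (2*t + 1)·t^(s-1) dt
on [2, ∞): add ∫ exp(-2*t)·t^(s-1) dt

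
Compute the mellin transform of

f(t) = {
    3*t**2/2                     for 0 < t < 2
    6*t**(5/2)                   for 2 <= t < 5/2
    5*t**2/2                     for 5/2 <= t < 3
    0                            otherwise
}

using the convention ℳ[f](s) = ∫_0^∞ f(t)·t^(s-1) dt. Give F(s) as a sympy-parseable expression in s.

f breaks at 2, 5/2 into 3 integrals to sum
piece [0, 2): integrate 3*t**2/2 against the kernel
∫ 6*t**(5/2)·t^(s-1) over [2, 5/2)
over [5/2, 3), the kernel integral of 5*t**2/2 enters the sum

(48*2**s*(2*s + 5) + 300*2**(1/2 - s)*5**(s + 1/2)*(s + 2) - 384*2**(s + 1/2)*(s + 2) + 180*3**s*(2*s + 5) - 125*5**s*(2*s + 5)/2**s)/(8*(s + 2)*(2*s + 5))
  Re(s) > -2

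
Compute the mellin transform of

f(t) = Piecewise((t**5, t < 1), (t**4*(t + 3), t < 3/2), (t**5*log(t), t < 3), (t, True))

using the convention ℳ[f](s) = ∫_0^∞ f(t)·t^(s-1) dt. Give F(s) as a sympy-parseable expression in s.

invert the shared t-power to get t**3 on [0, 1); t**2*(t + 3) on [1, 3/2); t**3*log(t) on [3/2, 3); …
the shared t-power comes off first: t on [0, 1); t + 3 on [1, 3/2); t*log(t) on [3/2, 3); …
decompose at 1, 3/2, 3; ℳ[f](s) sums the 4 pieces' integrals
over [0, 1), the kernel integral of t**5 enters the sum
segment 1 to 3/2 holds t**4*(t + 3); add its integral
piece [3/2, 3): integrate t**5*log(t) against the kernel
[3, ∞) adds the kernel integral of t

2**(-s - 4)*(-162*2**(s + 4)*(s + 1)*(s + 4)*(2*s + (s + 4)**2 + 9) - 162*2**(s + 4)*(s + 1)*(2*s + (s + 4)**2 + 9) - 81*3**(s + 4)*(s + 1)*(s + 4)**2*(s + 5)*log(3) + 81*3**(s + 4)*(s + 1)*(s + 4)**2*(s + 5)*log(2) - 81*3**(s + 4)*(s + 1)*(s + 4)*(s + 5)*log(3) + 81*3**(s + 4)*(s + 1)*(s + 4)*(s + 5)*log(2) + 81*3**(s + 4)*(s + 1)*(s + 4)*(s + 5) + 243*3**(s + 4)*(s + 1)*(s + 4)*(2*s + (s + 4)**2 + 9) + 162*3**(s + 4)*(s + 1)*(2*s + (s + 4)**2 + 9) + 162*6**(s + 4)*(s + 1)*(s + 4)**2*(s + 5)*log(3) - 162*6**(s + 4)*(s + 1)*(s + 4)*(s + 5) + 162*6**(s + 4)*(s + 1)*(s + 4)*(s + 5)*log(3) - 2*6**(s + 4)*(s + 4)*(s + 5)*(2*s + (s + 4)**2 + 9))/(54*(s + 1)*(s + 4)*(s + 5)*(2*s + (s + 4)**2 + 9))
  -5 < Re(s) < -1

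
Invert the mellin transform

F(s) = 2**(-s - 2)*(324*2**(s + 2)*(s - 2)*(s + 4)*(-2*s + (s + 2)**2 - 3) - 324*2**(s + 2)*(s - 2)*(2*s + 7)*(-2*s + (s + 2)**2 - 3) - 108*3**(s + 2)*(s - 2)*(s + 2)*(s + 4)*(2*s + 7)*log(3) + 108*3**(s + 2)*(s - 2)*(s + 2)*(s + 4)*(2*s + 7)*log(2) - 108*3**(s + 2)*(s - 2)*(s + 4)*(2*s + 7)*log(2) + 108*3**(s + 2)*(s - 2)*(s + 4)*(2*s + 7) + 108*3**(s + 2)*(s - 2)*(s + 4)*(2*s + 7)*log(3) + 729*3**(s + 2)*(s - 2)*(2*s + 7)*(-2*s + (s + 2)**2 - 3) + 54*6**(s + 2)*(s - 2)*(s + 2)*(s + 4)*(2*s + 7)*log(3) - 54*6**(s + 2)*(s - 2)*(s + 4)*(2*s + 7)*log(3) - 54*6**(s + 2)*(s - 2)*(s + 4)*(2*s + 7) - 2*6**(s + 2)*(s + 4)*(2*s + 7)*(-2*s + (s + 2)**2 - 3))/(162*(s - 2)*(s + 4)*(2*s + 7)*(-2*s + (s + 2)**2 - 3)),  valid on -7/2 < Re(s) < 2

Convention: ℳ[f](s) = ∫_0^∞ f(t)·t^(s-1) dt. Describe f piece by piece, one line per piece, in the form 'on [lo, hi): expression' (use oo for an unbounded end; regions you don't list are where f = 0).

the shared t-power comes off first: t**(3/2) on [0, 1); 2*t**2 on [1, 3/2); log(t)/t on [3/2, 3); …
the 4 pieces separated at 1, 3/2, 3 each add one integral
for t in [0, 1): the term is ∫ t**(7/2)·t^(s-1)
piece [1, 3/2): integrate 2*t**4 against the kernel
the [3/2, 3) slice contributes ∫ t*log(t)·t^(s-1) dt
on [3, ∞) integrate f = t**(-2) against the kernel

on [0, 1): t**(7/2)
on [1, 3/2): 2*t**4
on [3/2, 3): t*log(t)
on [3, oo): t**(-2)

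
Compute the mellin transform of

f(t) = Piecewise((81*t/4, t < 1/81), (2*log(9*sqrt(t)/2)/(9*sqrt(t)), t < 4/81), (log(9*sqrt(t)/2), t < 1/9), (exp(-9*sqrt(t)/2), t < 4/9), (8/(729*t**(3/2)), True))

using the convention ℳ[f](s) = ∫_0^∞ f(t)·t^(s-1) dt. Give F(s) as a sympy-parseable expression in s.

(432*2**(2*s)*s**2*(2*s - 3)*(2*s + 2)*(4*s**2 - 4*s + 1)*uppergamma(2*s, 3/2) - 432*2**(2*s)*s**2*(2*s - 3)*(2*s + 2)*(4*s**2 - 4*s + 1)*uppergamma(2*s, 3) - 432*2**(2*s)*s**2*(2*s - 3)*(2*s + 2) + 108*2**(2*s)*(2*s - 3)*(2*s + 2)*(4*s**2 - 4*s + 1) - 216*3**(2*s)*s*(2*s - 3)*(2*s + 2)*(4*s**2 - 4*s + 1)*log(2) + 216*3**(2*s)*s*(2*s - 3)*(2*s + 2)*(4*s**2 - 4*s + 1)*log(3) - 108*3**(2*s)*(2*s - 3)*(2*s + 2)*(4*s**2 - 4*s + 1) - 16*6**(2*s)*s**2*(2*s + 2)*(4*s**2 - 4*s + 1) + 1728*s**3*(2*s - 3)*(2*s + 2)*log(2) - 864*s**2*(2*s - 3)*(2*s + 2)*log(2) + 864*s**2*(2*s - 3)*(2*s + 2) + 108*s**2*(2*s - 3)*(4*s**2 - 4*s + 1))/(216*3**(4*s)*s**2*(2*s - 3)*(2*s + 2)*(4*s**2 - 4*s + 1))
  -1 < Re(s) < 3/2

peel off the power substitution: 81*t**2/4 on [0, 1/9); 2*log(9*t/2)/(9*t) on [1/9, 2/9); log(9*t/2) on [2/9, 1/3); …
invert the common scale on t to get 9*t**2/4 on [0, 1/3); 2*log(3*t/2)/(3*t) on [1/3, 2/3); log(3*t/2) on [2/3, 1); …
invert the common scale on t to get t**2 on [0, 1/2); log(t)/t on [1/2, 1); log(t) on [1, 3/2); …
f breaks at 1/81, 4/81, 1/9, 4/9 into 5 integrals to sum
the [0, 1/81) slice contributes ∫ 81*t/4·t^(s-1) dt
piece [1/81, 4/81): integrate 2*log(9*sqrt(t)/2)/(9*sqrt(t)) against the kernel
the [4/81, 1/9) slice contributes ∫ log(9*sqrt(t)/2)·t^(s-1) dt
[1/9, 4/9) adds the kernel integral of exp(-9*sqrt(t)/2)
∫ over [4/9, ∞) of 8/(729*t**(3/2))·t^(s-1) joins the sum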